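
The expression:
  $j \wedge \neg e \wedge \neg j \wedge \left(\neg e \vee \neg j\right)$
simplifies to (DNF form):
$\text{False}$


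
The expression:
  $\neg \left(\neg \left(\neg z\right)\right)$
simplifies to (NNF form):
$\neg z$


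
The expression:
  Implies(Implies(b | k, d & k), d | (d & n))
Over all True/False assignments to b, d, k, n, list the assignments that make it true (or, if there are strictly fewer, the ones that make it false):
is false only for:
  b=False, d=False, k=False, n=False;
  b=False, d=False, k=False, n=True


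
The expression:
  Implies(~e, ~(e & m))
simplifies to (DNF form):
True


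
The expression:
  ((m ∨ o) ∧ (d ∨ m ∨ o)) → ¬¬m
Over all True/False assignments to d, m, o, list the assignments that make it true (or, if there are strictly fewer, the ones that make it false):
is false only for:
  d=False, m=False, o=True;
  d=True, m=False, o=True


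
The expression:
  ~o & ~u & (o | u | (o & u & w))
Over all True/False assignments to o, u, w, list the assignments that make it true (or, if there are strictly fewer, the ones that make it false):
is never true.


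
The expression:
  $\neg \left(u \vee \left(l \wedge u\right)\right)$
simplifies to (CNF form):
$\neg u$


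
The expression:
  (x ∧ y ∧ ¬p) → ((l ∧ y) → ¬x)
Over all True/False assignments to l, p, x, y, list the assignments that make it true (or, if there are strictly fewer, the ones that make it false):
is false only for:
  l=True, p=False, x=True, y=True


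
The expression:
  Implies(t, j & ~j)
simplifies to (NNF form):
~t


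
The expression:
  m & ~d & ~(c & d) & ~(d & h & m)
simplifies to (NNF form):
m & ~d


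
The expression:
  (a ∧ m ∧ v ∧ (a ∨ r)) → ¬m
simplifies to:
¬a ∨ ¬m ∨ ¬v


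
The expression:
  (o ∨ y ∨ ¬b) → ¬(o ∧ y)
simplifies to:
¬o ∨ ¬y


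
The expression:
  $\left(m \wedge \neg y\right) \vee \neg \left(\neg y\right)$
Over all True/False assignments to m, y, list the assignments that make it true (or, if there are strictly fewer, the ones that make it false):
is false only for:
  m=False, y=False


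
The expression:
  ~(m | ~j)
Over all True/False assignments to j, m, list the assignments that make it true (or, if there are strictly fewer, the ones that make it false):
is true only for:
  j=True, m=False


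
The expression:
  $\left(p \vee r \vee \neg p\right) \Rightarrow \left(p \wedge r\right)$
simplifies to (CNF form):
$p \wedge r$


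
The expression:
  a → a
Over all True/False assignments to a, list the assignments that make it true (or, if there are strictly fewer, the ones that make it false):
is always true.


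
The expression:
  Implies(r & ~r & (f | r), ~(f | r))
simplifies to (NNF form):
True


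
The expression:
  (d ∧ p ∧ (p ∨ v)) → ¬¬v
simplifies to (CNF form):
v ∨ ¬d ∨ ¬p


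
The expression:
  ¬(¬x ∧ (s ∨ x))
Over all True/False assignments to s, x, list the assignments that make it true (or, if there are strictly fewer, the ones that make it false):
is false only for:
  s=True, x=False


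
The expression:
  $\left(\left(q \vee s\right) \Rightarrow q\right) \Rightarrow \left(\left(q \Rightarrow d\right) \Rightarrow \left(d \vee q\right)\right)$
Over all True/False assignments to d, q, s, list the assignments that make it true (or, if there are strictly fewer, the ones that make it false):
is false only for:
  d=False, q=False, s=False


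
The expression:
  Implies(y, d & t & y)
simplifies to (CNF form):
(d | ~y) & (t | ~y)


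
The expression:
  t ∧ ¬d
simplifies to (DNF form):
t ∧ ¬d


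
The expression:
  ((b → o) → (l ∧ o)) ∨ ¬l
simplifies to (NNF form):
b ∨ o ∨ ¬l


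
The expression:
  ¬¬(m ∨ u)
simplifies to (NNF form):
m ∨ u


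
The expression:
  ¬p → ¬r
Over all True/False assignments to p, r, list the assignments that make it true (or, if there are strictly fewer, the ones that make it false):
is false only for:
  p=False, r=True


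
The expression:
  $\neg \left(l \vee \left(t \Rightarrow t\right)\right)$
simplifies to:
$\text{False}$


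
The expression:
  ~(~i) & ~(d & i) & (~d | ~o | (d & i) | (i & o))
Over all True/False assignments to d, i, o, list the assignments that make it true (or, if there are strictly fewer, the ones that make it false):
is true only for:
  d=False, i=True, o=False;
  d=False, i=True, o=True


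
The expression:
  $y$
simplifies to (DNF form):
$y$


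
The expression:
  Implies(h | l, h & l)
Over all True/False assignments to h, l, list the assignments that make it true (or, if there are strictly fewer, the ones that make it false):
is true only for:
  h=False, l=False;
  h=True, l=True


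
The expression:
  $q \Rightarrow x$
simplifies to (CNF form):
$x \vee \neg q$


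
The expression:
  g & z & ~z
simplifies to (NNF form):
False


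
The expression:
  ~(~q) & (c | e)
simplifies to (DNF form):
(c & q) | (e & q)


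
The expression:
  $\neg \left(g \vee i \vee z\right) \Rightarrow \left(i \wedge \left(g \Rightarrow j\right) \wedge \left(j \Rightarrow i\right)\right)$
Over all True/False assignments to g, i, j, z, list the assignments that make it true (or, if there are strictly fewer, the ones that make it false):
is false only for:
  g=False, i=False, j=False, z=False;
  g=False, i=False, j=True, z=False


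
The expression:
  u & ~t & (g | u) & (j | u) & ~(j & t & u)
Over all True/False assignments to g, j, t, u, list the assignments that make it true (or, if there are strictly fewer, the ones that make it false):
is true only for:
  g=False, j=False, t=False, u=True;
  g=False, j=True, t=False, u=True;
  g=True, j=False, t=False, u=True;
  g=True, j=True, t=False, u=True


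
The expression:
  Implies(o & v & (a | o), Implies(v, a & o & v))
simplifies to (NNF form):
a | ~o | ~v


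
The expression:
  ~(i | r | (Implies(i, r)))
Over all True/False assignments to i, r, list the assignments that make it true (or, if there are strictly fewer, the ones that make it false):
is never true.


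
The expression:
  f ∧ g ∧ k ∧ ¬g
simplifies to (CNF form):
False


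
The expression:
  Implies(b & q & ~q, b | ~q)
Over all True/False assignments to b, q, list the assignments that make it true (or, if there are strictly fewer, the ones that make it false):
is always true.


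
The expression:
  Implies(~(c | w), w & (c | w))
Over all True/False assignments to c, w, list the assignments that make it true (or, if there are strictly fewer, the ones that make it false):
is false only for:
  c=False, w=False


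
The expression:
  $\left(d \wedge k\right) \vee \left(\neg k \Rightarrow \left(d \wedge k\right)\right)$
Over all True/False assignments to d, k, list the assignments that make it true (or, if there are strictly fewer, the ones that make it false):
is true only for:
  d=False, k=True;
  d=True, k=True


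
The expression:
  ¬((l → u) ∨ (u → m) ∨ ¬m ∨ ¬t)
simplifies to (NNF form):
False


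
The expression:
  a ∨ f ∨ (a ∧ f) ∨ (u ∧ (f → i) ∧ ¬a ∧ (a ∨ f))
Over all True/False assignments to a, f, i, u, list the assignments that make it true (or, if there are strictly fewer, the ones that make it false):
is false only for:
  a=False, f=False, i=False, u=False;
  a=False, f=False, i=False, u=True;
  a=False, f=False, i=True, u=False;
  a=False, f=False, i=True, u=True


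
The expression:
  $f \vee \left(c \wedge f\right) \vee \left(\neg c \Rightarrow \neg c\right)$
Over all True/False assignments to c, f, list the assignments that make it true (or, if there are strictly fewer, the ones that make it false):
is always true.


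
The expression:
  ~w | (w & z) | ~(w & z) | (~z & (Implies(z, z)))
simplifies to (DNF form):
True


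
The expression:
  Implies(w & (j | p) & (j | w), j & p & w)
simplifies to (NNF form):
~w | (j & p) | (~j & ~p)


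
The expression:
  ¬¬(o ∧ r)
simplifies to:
o ∧ r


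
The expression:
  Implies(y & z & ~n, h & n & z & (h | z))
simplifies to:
n | ~y | ~z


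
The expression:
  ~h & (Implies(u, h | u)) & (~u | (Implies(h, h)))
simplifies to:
~h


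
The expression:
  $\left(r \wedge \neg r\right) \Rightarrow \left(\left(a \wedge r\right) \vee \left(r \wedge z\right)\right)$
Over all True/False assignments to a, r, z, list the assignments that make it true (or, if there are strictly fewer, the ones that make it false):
is always true.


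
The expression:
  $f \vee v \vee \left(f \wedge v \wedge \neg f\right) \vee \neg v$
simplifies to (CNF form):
$\text{True}$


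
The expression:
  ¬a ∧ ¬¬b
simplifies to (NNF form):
b ∧ ¬a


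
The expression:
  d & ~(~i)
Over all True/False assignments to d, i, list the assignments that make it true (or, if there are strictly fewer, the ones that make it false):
is true only for:
  d=True, i=True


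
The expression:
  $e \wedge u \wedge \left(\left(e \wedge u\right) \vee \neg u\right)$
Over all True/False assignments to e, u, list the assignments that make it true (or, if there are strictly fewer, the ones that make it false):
is true only for:
  e=True, u=True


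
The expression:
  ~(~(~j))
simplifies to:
~j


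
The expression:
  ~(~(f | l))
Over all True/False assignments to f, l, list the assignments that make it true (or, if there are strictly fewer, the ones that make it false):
is false only for:
  f=False, l=False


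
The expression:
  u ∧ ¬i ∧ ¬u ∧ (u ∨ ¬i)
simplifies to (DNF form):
False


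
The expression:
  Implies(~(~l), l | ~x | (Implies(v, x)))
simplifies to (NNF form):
True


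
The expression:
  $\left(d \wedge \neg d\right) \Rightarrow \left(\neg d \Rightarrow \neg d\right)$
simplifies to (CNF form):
$\text{True}$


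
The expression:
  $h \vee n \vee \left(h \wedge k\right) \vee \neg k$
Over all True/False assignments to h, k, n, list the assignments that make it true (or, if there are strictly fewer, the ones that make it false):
is false only for:
  h=False, k=True, n=False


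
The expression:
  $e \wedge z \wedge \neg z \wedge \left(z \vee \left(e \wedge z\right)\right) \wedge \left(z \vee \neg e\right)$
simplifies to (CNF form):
$\text{False}$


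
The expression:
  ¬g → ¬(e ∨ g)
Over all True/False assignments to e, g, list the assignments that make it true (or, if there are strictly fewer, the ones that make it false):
is false only for:
  e=True, g=False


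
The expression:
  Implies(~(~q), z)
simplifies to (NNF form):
z | ~q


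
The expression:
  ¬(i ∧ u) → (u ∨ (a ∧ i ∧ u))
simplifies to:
u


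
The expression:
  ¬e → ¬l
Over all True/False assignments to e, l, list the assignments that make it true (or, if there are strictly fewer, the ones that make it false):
is false only for:
  e=False, l=True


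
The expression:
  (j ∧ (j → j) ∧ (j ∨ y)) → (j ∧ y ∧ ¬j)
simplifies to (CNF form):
¬j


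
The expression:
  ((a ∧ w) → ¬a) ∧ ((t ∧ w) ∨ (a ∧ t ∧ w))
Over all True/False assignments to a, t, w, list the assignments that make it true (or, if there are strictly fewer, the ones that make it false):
is true only for:
  a=False, t=True, w=True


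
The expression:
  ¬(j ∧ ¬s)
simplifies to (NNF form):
s ∨ ¬j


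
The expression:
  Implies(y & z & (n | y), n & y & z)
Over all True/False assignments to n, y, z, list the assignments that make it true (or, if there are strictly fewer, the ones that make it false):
is false only for:
  n=False, y=True, z=True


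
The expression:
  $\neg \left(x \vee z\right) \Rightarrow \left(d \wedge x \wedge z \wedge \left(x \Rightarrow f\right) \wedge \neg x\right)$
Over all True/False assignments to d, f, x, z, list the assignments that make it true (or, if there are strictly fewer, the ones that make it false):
is false only for:
  d=False, f=False, x=False, z=False;
  d=False, f=True, x=False, z=False;
  d=True, f=False, x=False, z=False;
  d=True, f=True, x=False, z=False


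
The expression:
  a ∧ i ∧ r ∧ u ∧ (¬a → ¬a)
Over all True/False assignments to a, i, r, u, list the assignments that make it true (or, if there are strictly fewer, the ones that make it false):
is true only for:
  a=True, i=True, r=True, u=True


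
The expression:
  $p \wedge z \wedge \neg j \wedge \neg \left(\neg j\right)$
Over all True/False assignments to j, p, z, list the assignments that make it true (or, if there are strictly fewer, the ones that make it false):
is never true.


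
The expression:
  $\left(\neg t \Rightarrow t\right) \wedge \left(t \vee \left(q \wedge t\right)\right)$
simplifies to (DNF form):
$t$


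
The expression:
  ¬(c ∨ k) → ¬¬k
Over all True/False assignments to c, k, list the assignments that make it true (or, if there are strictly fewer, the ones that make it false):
is false only for:
  c=False, k=False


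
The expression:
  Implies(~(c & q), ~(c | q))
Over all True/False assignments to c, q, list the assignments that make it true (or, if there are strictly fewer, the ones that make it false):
is true only for:
  c=False, q=False;
  c=True, q=True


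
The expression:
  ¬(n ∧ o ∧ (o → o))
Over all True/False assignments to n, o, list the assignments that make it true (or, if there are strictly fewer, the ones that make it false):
is false only for:
  n=True, o=True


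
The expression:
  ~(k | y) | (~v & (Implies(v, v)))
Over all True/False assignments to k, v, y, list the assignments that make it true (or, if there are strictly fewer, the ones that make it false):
is false only for:
  k=False, v=True, y=True;
  k=True, v=True, y=False;
  k=True, v=True, y=True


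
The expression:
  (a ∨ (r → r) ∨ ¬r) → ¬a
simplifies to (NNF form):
¬a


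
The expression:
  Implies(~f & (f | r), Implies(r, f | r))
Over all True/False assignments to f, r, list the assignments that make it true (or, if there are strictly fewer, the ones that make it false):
is always true.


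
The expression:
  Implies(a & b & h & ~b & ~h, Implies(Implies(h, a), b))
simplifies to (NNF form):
True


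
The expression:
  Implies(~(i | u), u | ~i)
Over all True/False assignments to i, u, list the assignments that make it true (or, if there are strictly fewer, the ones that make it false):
is always true.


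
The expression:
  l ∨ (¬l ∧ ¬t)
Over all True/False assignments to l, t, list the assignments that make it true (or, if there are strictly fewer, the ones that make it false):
is false only for:
  l=False, t=True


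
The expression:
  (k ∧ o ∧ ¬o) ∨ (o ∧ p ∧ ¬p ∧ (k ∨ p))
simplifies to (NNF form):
False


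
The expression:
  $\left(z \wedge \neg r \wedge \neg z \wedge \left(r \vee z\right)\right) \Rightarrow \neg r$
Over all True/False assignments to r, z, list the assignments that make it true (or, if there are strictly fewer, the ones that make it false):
is always true.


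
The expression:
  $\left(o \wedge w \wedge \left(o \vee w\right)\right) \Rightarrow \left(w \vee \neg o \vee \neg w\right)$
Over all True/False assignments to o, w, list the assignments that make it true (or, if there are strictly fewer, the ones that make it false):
is always true.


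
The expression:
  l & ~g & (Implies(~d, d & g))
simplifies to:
d & l & ~g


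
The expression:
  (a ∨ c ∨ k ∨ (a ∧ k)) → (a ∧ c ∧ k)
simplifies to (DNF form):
(a ∧ c ∧ k) ∨ (¬a ∧ ¬c ∧ ¬k)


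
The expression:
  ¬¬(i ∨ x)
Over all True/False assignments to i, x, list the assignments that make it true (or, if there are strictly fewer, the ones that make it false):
is false only for:
  i=False, x=False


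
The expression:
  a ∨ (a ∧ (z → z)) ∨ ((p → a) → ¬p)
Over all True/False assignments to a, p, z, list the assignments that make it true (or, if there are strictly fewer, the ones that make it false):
is always true.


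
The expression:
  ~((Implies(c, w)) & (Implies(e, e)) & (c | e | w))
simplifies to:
~w & (c | ~e)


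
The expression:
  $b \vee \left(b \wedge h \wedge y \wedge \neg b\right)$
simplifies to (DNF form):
$b$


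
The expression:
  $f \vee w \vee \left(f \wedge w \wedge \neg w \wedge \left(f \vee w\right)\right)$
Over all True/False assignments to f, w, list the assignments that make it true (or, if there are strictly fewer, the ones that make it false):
is false only for:
  f=False, w=False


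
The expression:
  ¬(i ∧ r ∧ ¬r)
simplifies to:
True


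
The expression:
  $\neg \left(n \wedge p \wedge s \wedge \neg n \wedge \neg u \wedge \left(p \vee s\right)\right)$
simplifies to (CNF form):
$\text{True}$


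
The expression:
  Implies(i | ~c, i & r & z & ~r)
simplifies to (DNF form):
c & ~i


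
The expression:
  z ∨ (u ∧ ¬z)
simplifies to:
u ∨ z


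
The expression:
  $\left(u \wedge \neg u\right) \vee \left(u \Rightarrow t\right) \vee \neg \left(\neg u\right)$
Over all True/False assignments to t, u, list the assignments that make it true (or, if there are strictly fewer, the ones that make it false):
is always true.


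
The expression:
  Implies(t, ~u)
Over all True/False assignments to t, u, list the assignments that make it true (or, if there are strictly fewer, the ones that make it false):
is false only for:
  t=True, u=True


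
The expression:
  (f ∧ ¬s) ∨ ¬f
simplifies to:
¬f ∨ ¬s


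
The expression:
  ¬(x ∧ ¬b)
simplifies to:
b ∨ ¬x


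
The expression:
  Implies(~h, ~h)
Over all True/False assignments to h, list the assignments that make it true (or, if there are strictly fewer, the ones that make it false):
is always true.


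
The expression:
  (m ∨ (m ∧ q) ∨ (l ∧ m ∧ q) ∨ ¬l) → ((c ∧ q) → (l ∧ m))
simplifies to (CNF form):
l ∨ ¬c ∨ ¬q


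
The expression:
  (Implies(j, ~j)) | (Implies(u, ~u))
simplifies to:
~j | ~u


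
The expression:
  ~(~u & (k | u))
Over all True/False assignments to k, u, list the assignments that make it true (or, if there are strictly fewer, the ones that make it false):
is false only for:
  k=True, u=False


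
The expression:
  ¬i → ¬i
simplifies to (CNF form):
True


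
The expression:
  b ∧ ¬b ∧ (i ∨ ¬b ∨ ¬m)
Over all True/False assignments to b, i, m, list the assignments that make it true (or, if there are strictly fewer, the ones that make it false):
is never true.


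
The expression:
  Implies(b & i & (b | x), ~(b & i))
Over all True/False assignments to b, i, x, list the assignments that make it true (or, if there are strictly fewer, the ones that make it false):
is false only for:
  b=True, i=True, x=False;
  b=True, i=True, x=True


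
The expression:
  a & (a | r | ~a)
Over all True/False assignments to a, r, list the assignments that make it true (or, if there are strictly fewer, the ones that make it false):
is true only for:
  a=True, r=False;
  a=True, r=True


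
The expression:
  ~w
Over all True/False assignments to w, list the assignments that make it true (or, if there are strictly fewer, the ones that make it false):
is true only for:
  w=False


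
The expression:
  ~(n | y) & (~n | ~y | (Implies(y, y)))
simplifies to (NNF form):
~n & ~y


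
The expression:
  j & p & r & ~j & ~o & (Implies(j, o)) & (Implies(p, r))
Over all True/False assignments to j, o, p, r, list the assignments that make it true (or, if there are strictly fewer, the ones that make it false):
is never true.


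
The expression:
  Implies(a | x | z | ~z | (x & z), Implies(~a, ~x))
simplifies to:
a | ~x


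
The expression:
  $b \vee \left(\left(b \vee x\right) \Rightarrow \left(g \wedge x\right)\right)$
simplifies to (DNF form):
$b \vee g \vee \neg x$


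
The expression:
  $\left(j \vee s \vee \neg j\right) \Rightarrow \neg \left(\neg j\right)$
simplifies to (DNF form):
$j$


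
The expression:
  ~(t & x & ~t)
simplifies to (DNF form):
True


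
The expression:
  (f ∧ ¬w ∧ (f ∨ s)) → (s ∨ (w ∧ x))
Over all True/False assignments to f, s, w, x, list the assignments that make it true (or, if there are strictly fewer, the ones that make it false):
is false only for:
  f=True, s=False, w=False, x=False;
  f=True, s=False, w=False, x=True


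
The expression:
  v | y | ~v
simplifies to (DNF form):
True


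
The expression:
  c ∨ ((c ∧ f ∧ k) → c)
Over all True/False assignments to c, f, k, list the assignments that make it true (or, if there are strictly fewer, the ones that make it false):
is always true.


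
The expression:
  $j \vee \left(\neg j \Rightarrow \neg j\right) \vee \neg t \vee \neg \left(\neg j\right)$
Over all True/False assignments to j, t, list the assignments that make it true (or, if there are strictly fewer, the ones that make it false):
is always true.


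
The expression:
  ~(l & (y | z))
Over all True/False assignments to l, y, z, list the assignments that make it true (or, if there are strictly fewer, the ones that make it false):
is false only for:
  l=True, y=False, z=True;
  l=True, y=True, z=False;
  l=True, y=True, z=True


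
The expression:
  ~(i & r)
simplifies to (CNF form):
~i | ~r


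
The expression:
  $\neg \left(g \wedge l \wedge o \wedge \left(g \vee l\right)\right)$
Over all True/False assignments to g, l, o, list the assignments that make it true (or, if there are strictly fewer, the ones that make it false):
is false only for:
  g=True, l=True, o=True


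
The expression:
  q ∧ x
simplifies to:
q ∧ x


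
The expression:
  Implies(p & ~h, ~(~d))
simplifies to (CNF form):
d | h | ~p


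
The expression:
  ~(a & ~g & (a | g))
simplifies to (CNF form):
g | ~a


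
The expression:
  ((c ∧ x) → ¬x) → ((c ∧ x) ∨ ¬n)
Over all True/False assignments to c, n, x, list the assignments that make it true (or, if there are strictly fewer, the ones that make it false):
is false only for:
  c=False, n=True, x=False;
  c=False, n=True, x=True;
  c=True, n=True, x=False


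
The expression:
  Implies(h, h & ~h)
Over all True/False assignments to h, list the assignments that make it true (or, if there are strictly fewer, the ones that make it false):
is true only for:
  h=False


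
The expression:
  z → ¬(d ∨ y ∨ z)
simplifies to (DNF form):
¬z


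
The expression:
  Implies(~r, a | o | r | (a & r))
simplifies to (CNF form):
a | o | r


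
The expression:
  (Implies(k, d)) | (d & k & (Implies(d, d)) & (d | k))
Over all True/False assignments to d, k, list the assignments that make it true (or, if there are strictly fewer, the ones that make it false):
is false only for:
  d=False, k=True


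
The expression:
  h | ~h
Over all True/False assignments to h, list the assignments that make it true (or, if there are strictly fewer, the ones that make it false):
is always true.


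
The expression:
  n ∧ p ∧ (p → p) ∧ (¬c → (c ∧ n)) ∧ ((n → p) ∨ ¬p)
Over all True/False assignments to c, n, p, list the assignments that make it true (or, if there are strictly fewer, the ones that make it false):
is true only for:
  c=True, n=True, p=True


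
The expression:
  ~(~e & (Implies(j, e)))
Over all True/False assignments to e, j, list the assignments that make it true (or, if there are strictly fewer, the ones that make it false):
is false only for:
  e=False, j=False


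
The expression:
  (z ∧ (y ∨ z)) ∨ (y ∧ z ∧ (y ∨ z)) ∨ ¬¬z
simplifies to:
z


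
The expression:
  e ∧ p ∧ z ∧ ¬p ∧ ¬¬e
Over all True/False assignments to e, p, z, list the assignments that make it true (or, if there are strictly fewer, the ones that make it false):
is never true.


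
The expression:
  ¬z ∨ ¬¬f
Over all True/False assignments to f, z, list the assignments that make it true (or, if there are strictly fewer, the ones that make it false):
is false only for:
  f=False, z=True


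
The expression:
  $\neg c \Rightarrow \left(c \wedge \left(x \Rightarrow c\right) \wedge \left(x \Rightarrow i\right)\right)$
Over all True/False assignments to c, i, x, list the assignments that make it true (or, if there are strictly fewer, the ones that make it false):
is true only for:
  c=True, i=False, x=False;
  c=True, i=False, x=True;
  c=True, i=True, x=False;
  c=True, i=True, x=True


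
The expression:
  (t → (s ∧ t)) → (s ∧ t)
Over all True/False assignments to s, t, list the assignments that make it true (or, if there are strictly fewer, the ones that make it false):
is true only for:
  s=False, t=True;
  s=True, t=True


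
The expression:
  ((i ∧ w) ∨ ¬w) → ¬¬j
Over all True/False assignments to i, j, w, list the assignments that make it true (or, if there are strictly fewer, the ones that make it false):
is false only for:
  i=False, j=False, w=False;
  i=True, j=False, w=False;
  i=True, j=False, w=True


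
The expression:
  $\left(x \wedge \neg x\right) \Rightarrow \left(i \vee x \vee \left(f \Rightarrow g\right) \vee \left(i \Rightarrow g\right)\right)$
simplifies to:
$\text{True}$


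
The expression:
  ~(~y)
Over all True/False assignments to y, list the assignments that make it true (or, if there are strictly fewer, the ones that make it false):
is true only for:
  y=True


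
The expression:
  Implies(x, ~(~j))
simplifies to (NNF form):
j | ~x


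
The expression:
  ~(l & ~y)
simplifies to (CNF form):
y | ~l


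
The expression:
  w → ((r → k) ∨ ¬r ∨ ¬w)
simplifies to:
k ∨ ¬r ∨ ¬w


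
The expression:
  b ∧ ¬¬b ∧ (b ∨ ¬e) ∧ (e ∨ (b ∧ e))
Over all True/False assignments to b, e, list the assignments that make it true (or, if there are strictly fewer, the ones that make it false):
is true only for:
  b=True, e=True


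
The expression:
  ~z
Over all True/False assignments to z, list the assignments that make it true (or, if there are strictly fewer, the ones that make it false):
is true only for:
  z=False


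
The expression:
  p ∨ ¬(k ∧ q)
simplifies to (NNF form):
p ∨ ¬k ∨ ¬q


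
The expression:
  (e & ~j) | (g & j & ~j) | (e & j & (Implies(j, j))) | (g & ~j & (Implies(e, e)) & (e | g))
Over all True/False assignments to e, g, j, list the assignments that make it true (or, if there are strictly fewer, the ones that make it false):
is false only for:
  e=False, g=False, j=False;
  e=False, g=False, j=True;
  e=False, g=True, j=True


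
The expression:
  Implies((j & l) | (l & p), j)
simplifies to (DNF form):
j | ~l | ~p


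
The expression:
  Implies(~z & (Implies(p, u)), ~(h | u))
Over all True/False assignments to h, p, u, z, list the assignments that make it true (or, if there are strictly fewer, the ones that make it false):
is false only for:
  h=False, p=False, u=True, z=False;
  h=False, p=True, u=True, z=False;
  h=True, p=False, u=False, z=False;
  h=True, p=False, u=True, z=False;
  h=True, p=True, u=True, z=False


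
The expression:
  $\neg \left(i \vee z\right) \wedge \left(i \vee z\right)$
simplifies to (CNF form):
$\text{False}$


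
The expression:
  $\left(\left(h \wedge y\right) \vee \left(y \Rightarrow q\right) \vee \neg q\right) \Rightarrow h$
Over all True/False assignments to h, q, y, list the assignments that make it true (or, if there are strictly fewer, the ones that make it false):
is true only for:
  h=True, q=False, y=False;
  h=True, q=False, y=True;
  h=True, q=True, y=False;
  h=True, q=True, y=True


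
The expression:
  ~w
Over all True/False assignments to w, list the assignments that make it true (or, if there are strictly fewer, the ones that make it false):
is true only for:
  w=False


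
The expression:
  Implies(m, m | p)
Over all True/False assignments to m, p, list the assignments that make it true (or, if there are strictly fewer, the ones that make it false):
is always true.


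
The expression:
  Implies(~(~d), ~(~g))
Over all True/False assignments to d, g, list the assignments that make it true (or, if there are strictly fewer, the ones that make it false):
is false only for:
  d=True, g=False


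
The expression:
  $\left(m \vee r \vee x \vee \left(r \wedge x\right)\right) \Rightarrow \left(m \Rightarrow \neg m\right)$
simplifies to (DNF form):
$\neg m$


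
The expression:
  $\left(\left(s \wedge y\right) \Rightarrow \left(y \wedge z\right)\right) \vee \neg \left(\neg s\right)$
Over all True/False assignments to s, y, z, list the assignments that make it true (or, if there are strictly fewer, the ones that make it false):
is always true.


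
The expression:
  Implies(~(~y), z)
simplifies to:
z | ~y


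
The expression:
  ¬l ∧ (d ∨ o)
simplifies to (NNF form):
¬l ∧ (d ∨ o)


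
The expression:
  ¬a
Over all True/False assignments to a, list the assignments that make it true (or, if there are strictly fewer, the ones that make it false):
is true only for:
  a=False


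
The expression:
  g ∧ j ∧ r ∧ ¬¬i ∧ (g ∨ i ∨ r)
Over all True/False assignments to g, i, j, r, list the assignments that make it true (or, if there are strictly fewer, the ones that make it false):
is true only for:
  g=True, i=True, j=True, r=True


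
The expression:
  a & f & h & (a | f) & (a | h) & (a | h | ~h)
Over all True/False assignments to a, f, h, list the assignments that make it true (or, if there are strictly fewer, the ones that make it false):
is true only for:
  a=True, f=True, h=True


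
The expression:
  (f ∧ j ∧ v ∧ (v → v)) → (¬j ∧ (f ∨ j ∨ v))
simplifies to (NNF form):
¬f ∨ ¬j ∨ ¬v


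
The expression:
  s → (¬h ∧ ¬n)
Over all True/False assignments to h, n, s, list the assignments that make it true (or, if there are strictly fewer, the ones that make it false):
is false only for:
  h=False, n=True, s=True;
  h=True, n=False, s=True;
  h=True, n=True, s=True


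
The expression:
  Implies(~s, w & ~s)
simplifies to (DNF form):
s | w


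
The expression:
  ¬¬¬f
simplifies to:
¬f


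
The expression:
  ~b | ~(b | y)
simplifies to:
~b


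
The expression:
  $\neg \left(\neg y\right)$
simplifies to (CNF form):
$y$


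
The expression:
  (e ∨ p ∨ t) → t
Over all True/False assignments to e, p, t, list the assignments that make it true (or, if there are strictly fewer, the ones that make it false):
is false only for:
  e=False, p=True, t=False;
  e=True, p=False, t=False;
  e=True, p=True, t=False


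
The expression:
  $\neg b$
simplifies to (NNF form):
$\neg b$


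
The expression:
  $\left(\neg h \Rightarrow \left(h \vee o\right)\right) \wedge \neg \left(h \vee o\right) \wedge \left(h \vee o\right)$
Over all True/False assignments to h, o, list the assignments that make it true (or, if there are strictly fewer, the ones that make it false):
is never true.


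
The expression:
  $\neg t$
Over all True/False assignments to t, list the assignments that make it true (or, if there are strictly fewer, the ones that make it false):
is true only for:
  t=False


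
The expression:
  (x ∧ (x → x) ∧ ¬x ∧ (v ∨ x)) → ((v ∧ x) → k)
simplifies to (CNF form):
True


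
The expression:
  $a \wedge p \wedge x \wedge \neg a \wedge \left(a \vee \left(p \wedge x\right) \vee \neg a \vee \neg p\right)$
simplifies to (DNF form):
$\text{False}$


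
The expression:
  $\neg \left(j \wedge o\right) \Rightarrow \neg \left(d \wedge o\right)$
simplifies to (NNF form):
$j \vee \neg d \vee \neg o$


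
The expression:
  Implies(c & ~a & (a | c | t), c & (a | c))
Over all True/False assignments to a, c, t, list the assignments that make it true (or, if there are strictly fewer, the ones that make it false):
is always true.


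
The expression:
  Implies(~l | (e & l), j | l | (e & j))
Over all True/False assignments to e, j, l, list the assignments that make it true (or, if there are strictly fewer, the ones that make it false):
is false only for:
  e=False, j=False, l=False;
  e=True, j=False, l=False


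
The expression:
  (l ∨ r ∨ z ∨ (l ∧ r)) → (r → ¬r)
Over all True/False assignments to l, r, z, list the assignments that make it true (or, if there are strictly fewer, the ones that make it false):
is true only for:
  l=False, r=False, z=False;
  l=False, r=False, z=True;
  l=True, r=False, z=False;
  l=True, r=False, z=True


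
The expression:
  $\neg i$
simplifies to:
$\neg i$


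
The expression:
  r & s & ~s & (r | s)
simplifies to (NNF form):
False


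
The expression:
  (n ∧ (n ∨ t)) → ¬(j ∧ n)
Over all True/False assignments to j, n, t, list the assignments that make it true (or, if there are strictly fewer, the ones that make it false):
is false only for:
  j=True, n=True, t=False;
  j=True, n=True, t=True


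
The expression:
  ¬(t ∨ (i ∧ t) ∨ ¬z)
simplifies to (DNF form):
z ∧ ¬t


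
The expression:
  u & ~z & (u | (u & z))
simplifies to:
u & ~z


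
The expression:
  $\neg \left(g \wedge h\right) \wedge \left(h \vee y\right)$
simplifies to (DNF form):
$\left(h \wedge \neg g\right) \vee \left(y \wedge \neg h\right)$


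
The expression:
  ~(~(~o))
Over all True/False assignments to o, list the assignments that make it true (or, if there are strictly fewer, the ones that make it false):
is true only for:
  o=False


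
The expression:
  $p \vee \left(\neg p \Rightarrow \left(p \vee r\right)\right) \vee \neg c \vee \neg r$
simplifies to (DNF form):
$\text{True}$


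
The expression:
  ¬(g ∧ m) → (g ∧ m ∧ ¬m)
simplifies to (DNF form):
g ∧ m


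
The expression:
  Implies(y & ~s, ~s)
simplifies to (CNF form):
True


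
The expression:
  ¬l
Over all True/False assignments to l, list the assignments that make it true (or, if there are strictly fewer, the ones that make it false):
is true only for:
  l=False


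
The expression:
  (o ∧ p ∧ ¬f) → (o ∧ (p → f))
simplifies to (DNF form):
f ∨ ¬o ∨ ¬p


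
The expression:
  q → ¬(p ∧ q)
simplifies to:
¬p ∨ ¬q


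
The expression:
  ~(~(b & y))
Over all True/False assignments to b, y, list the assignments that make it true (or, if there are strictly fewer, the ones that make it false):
is true only for:
  b=True, y=True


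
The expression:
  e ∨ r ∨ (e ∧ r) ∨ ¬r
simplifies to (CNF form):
True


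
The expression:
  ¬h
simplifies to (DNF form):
¬h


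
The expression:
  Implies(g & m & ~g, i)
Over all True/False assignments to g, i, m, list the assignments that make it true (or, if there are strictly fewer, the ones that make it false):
is always true.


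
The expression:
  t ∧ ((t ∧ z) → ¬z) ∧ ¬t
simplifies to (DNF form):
False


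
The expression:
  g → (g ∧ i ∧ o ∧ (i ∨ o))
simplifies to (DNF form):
(i ∧ o) ∨ ¬g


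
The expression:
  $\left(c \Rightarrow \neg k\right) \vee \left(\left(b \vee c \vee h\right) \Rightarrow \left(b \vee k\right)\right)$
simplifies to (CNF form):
$\text{True}$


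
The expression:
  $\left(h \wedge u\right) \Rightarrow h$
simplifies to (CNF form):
$\text{True}$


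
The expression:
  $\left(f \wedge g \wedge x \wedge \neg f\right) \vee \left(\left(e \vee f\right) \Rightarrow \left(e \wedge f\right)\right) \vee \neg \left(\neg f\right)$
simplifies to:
$f \vee \neg e$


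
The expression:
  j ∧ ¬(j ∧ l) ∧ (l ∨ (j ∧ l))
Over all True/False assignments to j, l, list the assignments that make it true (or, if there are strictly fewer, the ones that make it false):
is never true.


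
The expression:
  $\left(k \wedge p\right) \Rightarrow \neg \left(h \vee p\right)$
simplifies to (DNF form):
$\neg k \vee \neg p$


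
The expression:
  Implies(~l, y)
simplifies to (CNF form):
l | y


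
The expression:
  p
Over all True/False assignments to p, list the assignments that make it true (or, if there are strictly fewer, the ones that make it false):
is true only for:
  p=True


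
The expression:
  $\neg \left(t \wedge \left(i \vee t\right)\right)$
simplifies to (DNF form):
$\neg t$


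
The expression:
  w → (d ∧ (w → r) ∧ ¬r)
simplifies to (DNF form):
¬w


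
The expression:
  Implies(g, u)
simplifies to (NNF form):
u | ~g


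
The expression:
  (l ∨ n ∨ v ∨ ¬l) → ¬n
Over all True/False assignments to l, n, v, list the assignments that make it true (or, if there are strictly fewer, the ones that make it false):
is true only for:
  l=False, n=False, v=False;
  l=False, n=False, v=True;
  l=True, n=False, v=False;
  l=True, n=False, v=True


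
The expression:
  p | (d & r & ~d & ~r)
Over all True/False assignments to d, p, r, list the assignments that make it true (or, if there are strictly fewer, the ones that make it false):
is true only for:
  d=False, p=True, r=False;
  d=False, p=True, r=True;
  d=True, p=True, r=False;
  d=True, p=True, r=True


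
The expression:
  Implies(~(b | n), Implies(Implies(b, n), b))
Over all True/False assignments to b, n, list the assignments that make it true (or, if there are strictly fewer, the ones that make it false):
is false only for:
  b=False, n=False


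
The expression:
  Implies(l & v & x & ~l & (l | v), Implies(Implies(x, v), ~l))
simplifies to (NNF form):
True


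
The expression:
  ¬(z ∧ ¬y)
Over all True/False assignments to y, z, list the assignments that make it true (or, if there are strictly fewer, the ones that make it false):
is false only for:
  y=False, z=True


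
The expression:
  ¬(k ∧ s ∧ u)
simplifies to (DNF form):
¬k ∨ ¬s ∨ ¬u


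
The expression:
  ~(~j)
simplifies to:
j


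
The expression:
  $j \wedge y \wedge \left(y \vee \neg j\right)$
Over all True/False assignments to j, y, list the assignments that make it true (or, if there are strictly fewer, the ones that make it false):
is true only for:
  j=True, y=True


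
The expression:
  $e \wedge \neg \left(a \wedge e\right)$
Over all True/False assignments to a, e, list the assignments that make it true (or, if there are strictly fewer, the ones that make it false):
is true only for:
  a=False, e=True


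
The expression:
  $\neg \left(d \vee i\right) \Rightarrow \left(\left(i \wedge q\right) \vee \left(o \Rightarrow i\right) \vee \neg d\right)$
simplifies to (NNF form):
$\text{True}$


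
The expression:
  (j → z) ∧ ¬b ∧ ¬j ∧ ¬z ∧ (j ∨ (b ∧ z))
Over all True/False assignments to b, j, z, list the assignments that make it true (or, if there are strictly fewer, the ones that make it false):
is never true.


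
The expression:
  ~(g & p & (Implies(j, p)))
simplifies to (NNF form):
~g | ~p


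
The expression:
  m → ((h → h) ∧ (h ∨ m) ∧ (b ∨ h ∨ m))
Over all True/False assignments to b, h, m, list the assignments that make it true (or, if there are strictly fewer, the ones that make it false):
is always true.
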